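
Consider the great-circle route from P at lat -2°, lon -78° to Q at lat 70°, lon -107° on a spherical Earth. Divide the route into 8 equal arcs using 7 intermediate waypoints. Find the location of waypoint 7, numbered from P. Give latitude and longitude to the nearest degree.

≈ lat 62°, lon -97°

Convert each endpoint to a unit vector on the sphere (x = cos φ cos λ, y = cos φ sin λ, z = sin φ).
The central angle between the endpoints is δ = arccos(p₁·p₂) ≈ 1.301 rad (74.6°).
Interpolate at f = 7/8 with slerp weights a = sin((1−f)δ)/sin δ ≈ 0.168, b = sin(fδ)/sin δ ≈ 0.942.
p = a·p₁ + b·p₂ ≈ (-0.059, -0.472, 0.879); φ = arcsin(p_z) ≈ 61.57°, λ = atan2(p_y, p_x) ≈ -97.15°.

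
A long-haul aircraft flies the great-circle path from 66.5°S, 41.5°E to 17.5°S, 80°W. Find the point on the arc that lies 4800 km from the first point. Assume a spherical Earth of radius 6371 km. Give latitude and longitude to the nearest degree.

≈ 56°S, 56°W

From cos δ = sin φ₁ sin φ₂ + cos φ₁ cos φ₂ cos Δλ, the central angle is δ ≈ 1.494 rad (85.6°). The total great-circle distance is δ·R ≈ 1.494 × 6371 ≈ 9516 km, so the target fraction is f = 4800/9516 ≈ 0.504.
Interpolate at f ≈ 0.504 with slerp weights a = sin((1−f)δ)/sin δ ≈ 0.676, b = sin(fδ)/sin δ ≈ 0.686.
p = a·p₁ + b·p₂ ≈ (0.316, -0.466, -0.827); φ = arcsin(p_z) ≈ -55.76°, λ = atan2(p_y, p_x) ≈ -55.87°.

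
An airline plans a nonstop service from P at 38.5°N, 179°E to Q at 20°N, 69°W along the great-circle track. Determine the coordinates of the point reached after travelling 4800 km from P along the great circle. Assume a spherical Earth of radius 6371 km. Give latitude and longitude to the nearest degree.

≈ 46°N, 122°W

The haversine formula gives a central angle δ ≈ 1.633 rad (93.6°) between the endpoints. The total great-circle distance is δ·R ≈ 1.633 × 6371 ≈ 10406 km, so the target fraction is f = 4800/10406 ≈ 0.461.
Interpolate at f ≈ 0.461 with slerp weights a = sin((1−f)δ)/sin δ ≈ 0.772, b = sin(fδ)/sin δ ≈ 0.685.
p = a·p₁ + b·p₂ ≈ (-0.373, -0.591, 0.715); φ = arcsin(p_z) ≈ 45.66°, λ = atan2(p_y, p_x) ≈ -122.30°.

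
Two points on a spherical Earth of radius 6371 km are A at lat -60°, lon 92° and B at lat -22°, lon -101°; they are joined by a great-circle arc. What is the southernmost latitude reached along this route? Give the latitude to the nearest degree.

The great circle lies in the plane with unit normal n̂ = (p₁ × p₂)/|p₁ × p₂|.
Here n̂_z ≈ +0.105; the vertex latitude is φ_max = arccos|n̂_z| ≈ 84.0°.
Check via Clairaut: cos φ_max = |cos φ₁| · sin C = cos(60.0°)·sin(167.9°) ≈ 0.105, again giving ≈ 84.0°.

≈ -84°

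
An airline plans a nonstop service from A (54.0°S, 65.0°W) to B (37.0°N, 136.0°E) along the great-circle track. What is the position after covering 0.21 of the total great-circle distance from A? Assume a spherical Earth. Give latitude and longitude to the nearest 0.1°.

≈ (62.7°S, 128.9°W)

Convert each endpoint to a unit vector on the sphere (x = cos φ cos λ, y = cos φ sin λ, z = sin φ).
The central angle between the endpoints is δ = arccos(p₁·p₂) ≈ 2.752 rad (157.7°).
Interpolate at f = 0.21 with slerp weights a = sin((1−f)δ)/sin δ ≈ 2.169, b = sin(fδ)/sin δ ≈ 1.439.
p = a·p₁ + b·p₂ ≈ (-0.288, -0.357, -0.889); φ = arcsin(p_z) ≈ -62.70°, λ = atan2(p_y, p_x) ≈ -128.88°.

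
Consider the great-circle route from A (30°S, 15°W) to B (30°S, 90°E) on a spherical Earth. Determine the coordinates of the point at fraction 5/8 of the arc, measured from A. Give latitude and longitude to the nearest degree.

Convert each endpoint to a unit vector on the sphere (x = cos φ cos λ, y = cos φ sin λ, z = sin φ).
The central angle between the endpoints is δ = arccos(p₁·p₂) ≈ 1.515 rad (86.8°).
Interpolate at f = 5/8 with slerp weights a = sin((1−f)δ)/sin δ ≈ 0.539, b = sin(fδ)/sin δ ≈ 0.813.
p = a·p₁ + b·p₂ ≈ (0.451, 0.583, -0.676); φ = arcsin(p_z) ≈ -42.52°, λ = atan2(p_y, p_x) ≈ 52.30°.

≈ (43°S, 52°E)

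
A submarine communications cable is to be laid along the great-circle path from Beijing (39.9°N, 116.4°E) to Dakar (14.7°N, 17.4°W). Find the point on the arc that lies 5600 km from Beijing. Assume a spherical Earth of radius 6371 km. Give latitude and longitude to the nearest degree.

≈ 53°N, 42°E

The haversine formula gives a central angle δ ≈ 1.929 rad (110.5°) between the endpoints. The total great-circle distance is δ·R ≈ 1.929 × 6371 ≈ 12291 km, so the target fraction is f = 5600/12291 ≈ 0.456.
Interpolate at f ≈ 0.456 with slerp weights a = sin((1−f)δ)/sin δ ≈ 0.926, b = sin(fδ)/sin δ ≈ 0.822.
p = a·p₁ + b·p₂ ≈ (0.443, 0.399, 0.803); φ = arcsin(p_z) ≈ 53.41°, λ = atan2(p_y, p_x) ≈ 41.99°.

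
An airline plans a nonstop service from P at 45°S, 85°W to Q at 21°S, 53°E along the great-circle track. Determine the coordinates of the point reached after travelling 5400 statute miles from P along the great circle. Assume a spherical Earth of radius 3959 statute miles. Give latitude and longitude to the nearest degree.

Write both endpoints as unit vectors p₁, p₂ with components (cos φ cos λ, cos φ sin λ, sin φ).
The central angle between the endpoints is δ = arccos(p₁·p₂) ≈ 1.810 rad (103.7°). The total great-circle distance is δ·R ≈ 1.810 × 3959 ≈ 7167 mi, so the target fraction is f = 5400/7167 ≈ 0.753.
Interpolate at f ≈ 0.753 with slerp weights a = sin((1−f)δ)/sin δ ≈ 0.444, b = sin(fδ)/sin δ ≈ 1.007.
p = a·p₁ + b·p₂ ≈ (0.593, 0.438, -0.675); φ = arcsin(p_z) ≈ -42.47°, λ = atan2(p_y, p_x) ≈ 36.44°.

≈ 42°S, 36°E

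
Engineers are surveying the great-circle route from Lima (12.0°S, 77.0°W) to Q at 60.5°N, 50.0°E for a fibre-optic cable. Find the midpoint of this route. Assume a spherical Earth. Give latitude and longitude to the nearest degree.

≈ 40°N, 47°W

The haversine formula gives a central angle δ ≈ 2.061 rad (118.1°) between the endpoints.
Interpolate at f = 1/2 with slerp weights a = sin((1−f)δ)/sin δ ≈ 0.972, b = sin(fδ)/sin δ ≈ 0.972.
p = a·p₁ + b·p₂ ≈ (0.522, -0.560, 0.644); φ = arcsin(p_z) ≈ 40.09°, λ = atan2(p_y, p_x) ≈ -47.02°.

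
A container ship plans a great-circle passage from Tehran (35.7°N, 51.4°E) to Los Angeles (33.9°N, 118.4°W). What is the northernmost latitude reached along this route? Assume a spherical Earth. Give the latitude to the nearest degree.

The great circle lies in the plane with unit normal n̂ = (p₁ × p₂)/|p₁ × p₂|.
Here n̂_z ≈ -0.127; the vertex latitude is φ_max = arccos|n̂_z| ≈ 82.7°.
Check via Clairaut: cos φ_max = |cos φ₁| · sin C = cos(35.7°)·sin(9.0°) ≈ 0.127, again giving ≈ 82.7°.

≈ 83°N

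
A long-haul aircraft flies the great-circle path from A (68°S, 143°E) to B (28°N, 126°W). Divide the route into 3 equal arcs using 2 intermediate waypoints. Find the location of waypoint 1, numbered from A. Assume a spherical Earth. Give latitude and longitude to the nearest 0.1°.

Convert each endpoint to a unit vector on the sphere (x = cos φ cos λ, y = cos φ sin λ, z = sin φ).
The central angle between the endpoints is δ = arccos(p₁·p₂) ≈ 2.028 rad (116.2°).
Interpolate at f = 1/3 with slerp weights a = sin((1−f)δ)/sin δ ≈ 1.088, b = sin(fδ)/sin δ ≈ 0.697.
p = a·p₁ + b·p₂ ≈ (-0.687, -0.253, -0.681); φ = arcsin(p_z) ≈ -42.94°, λ = atan2(p_y, p_x) ≈ -159.81°.

≈ (42.9°S, 159.8°W)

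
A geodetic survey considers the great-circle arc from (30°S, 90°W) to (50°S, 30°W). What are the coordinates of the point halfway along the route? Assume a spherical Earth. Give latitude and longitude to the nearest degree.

Write both endpoints as unit vectors p₁, p₂ with components (cos φ cos λ, cos φ sin λ, sin φ).
The central angle between the endpoints is δ = arccos(p₁·p₂) ≈ 0.848 rad (48.6°).
Interpolate at f = 1/2 with slerp weights a = sin((1−f)δ)/sin δ ≈ 0.549, b = sin(fδ)/sin δ ≈ 0.549.
p = a·p₁ + b·p₂ ≈ (0.305, -0.651, -0.695); φ = arcsin(p_z) ≈ -43.99°, λ = atan2(p_y, p_x) ≈ -64.88°.

≈ (44°S, 65°W)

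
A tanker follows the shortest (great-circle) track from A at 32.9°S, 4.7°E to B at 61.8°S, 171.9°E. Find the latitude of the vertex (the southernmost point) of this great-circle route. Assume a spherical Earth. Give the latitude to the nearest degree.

≈ 85°S

The great circle lies in the plane with unit normal n̂ = (p₁ × p₂)/|p₁ × p₂|.
Here n̂_z ≈ +0.088; the vertex latitude is φ_max = arccos|n̂_z| ≈ 84.9°.
Check via Clairaut: cos φ_max = |cos φ₁| · sin C = cos(32.9°)·sin(174.0°) ≈ 0.088, again giving ≈ 84.9°.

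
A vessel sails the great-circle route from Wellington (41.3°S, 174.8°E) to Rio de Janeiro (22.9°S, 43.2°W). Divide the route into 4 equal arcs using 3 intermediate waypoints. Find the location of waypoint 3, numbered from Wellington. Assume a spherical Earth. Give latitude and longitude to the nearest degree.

≈ 45°S, 61°W

From cos δ = sin φ₁ sin φ₂ + cos φ₁ cos φ₂ cos Δλ, the central angle is δ ≈ 1.863 rad (106.8°).
Interpolate at f = 3/4 with slerp weights a = sin((1−f)δ)/sin δ ≈ 0.469, b = sin(fδ)/sin δ ≈ 1.029.
p = a·p₁ + b·p₂ ≈ (0.340, -0.617, -0.710); φ = arcsin(p_z) ≈ -45.23°, λ = atan2(p_y, p_x) ≈ -61.15°.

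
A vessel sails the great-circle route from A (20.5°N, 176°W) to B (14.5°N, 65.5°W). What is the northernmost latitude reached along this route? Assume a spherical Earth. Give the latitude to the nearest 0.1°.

≈ 29.2°N

The great circle lies in the plane with unit normal n̂ = (p₁ × p₂)/|p₁ × p₂|.
Here n̂_z ≈ +0.873; the vertex latitude is φ_max = arccos|n̂_z| ≈ 29.2°.
Check via Clairaut: cos φ_max = |cos φ₁| · sin C = cos(20.5°)·sin(68.7°) ≈ 0.873, again giving ≈ 29.2°.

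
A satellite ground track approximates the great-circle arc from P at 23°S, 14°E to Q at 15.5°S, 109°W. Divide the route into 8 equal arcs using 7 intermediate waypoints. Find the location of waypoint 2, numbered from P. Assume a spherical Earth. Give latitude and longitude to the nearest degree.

Convert each endpoint to a unit vector on the sphere (x = cos φ cos λ, y = cos φ sin λ, z = sin φ).
The central angle between the endpoints is δ = arccos(p₁·p₂) ≈ 1.959 rad (112.3°).
Interpolate at f = 2/8 with slerp weights a = sin((1−f)δ)/sin δ ≈ 1.075, b = sin(fδ)/sin δ ≈ 0.508.
p = a·p₁ + b·p₂ ≈ (0.801, -0.224, -0.556); φ = arcsin(p_z) ≈ -33.77°, λ = atan2(p_y, p_x) ≈ -15.61°.

≈ 34°S, 16°W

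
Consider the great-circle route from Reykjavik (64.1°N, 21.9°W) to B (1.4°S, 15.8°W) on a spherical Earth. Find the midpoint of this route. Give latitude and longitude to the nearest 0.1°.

≈ (31.4°N, 17.7°W)

Write both endpoints as unit vectors p₁, p₂ with components (cos φ cos λ, cos φ sin λ, sin φ).
The central angle between the endpoints is δ = arccos(p₁·p₂) ≈ 1.146 rad (65.7°).
Interpolate at f = 1/2 with slerp weights a = sin((1−f)δ)/sin δ ≈ 0.595, b = sin(fδ)/sin δ ≈ 0.595.
p = a·p₁ + b·p₂ ≈ (0.814, -0.259, 0.521); φ = arcsin(p_z) ≈ 31.38°, λ = atan2(p_y, p_x) ≈ -17.65°.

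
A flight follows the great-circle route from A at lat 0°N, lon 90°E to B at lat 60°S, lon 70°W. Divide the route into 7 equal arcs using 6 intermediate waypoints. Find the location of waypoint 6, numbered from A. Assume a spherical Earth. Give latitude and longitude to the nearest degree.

From cos δ = sin φ₁ sin φ₂ + cos φ₁ cos φ₂ cos Δλ, the central angle is δ ≈ 2.060 rad (118.0°).
Interpolate at f = 6/7 with slerp weights a = sin((1−f)δ)/sin δ ≈ 0.329, b = sin(fδ)/sin δ ≈ 1.111.
p = a·p₁ + b·p₂ ≈ (0.190, -0.194, -0.962); φ = arcsin(p_z) ≈ -74.26°, λ = atan2(p_y, p_x) ≈ -45.53°.

≈ lat 74°S, lon 46°W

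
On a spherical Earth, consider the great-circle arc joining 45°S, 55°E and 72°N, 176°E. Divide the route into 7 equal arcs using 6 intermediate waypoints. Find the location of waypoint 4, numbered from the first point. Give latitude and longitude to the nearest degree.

The haversine formula gives a central angle δ ≈ 2.474 rad (141.7°) between the endpoints.
Interpolate at f = 4/7 with slerp weights a = sin((1−f)δ)/sin δ ≈ 1.408, b = sin(fδ)/sin δ ≈ 1.594.
p = a·p₁ + b·p₂ ≈ (0.080, 0.850, 0.521); φ = arcsin(p_z) ≈ 31.37°, λ = atan2(p_y, p_x) ≈ 84.64°.

≈ 31°N, 85°E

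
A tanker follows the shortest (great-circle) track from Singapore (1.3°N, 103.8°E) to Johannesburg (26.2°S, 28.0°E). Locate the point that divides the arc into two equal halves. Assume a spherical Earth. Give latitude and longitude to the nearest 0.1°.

≈ (15.6°S, 68.3°E)

Convert each endpoint to a unit vector on the sphere (x = cos φ cos λ, y = cos φ sin λ, z = sin φ).
The central angle between the endpoints is δ = arccos(p₁·p₂) ≈ 1.359 rad (77.9°).
Interpolate at f = 1/2 with slerp weights a = sin((1−f)δ)/sin δ ≈ 0.643, b = sin(fδ)/sin δ ≈ 0.643.
p = a·p₁ + b·p₂ ≈ (0.356, 0.895, -0.269); φ = arcsin(p_z) ≈ -15.62°, λ = atan2(p_y, p_x) ≈ 68.31°.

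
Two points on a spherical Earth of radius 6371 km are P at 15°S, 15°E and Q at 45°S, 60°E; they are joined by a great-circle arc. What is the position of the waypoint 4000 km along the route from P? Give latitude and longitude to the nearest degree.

≈ 39°S, 45°E

Convert each endpoint to a unit vector on the sphere (x = cos φ cos λ, y = cos φ sin λ, z = sin φ).
The central angle between the endpoints is δ = arccos(p₁·p₂) ≈ 0.842 rad (48.2°). The total great-circle distance is δ·R ≈ 0.842 × 6371 ≈ 5364 km, so the target fraction is f = 4000/5364 ≈ 0.746.
Interpolate at f ≈ 0.746 with slerp weights a = sin((1−f)δ)/sin δ ≈ 0.285, b = sin(fδ)/sin δ ≈ 0.787.
p = a·p₁ + b·p₂ ≈ (0.544, 0.553, -0.631); φ = arcsin(p_z) ≈ -39.09°, λ = atan2(p_y, p_x) ≈ 45.48°.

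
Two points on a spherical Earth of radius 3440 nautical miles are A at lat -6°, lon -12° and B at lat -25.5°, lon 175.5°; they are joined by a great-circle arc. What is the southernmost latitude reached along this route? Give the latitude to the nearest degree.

≈ -77°

The great circle lies in the plane with unit normal n̂ = (p₁ × p₂)/|p₁ × p₂|.
Here n̂_z ≈ -0.219; the vertex latitude is φ_max = arccos|n̂_z| ≈ 77.3°.
Check via Clairaut: cos φ_max = |cos φ₁| · sin C = cos(6.0°)·sin(167.3°) ≈ 0.219, again giving ≈ 77.3°.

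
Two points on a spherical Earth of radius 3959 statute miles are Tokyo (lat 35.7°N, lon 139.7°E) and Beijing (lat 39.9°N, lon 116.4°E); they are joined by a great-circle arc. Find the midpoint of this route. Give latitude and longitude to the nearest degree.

≈ lat 38°N, lon 128°E

Convert each endpoint to a unit vector on the sphere (x = cos φ cos λ, y = cos φ sin λ, z = sin φ).
The central angle between the endpoints is δ = arccos(p₁·p₂) ≈ 0.329 rad (18.8°).
Interpolate at f = 1/2 with slerp weights a = sin((1−f)δ)/sin δ ≈ 0.507, b = sin(fδ)/sin δ ≈ 0.507.
p = a·p₁ + b·p₂ ≈ (-0.487, 0.614, 0.621); φ = arcsin(p_z) ≈ 38.38°, λ = atan2(p_y, p_x) ≈ 128.39°.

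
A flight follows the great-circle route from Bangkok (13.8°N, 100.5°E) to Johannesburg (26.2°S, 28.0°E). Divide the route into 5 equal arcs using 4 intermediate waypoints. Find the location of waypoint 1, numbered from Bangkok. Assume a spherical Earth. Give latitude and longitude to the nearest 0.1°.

≈ 5.4°N, 86.5°E

Convert each endpoint to a unit vector on the sphere (x = cos φ cos λ, y = cos φ sin λ, z = sin φ).
The central angle between the endpoints is δ = arccos(p₁·p₂) ≈ 1.413 rad (81.0°).
Interpolate at f = 1/5 with slerp weights a = sin((1−f)δ)/sin δ ≈ 0.916, b = sin(fδ)/sin δ ≈ 0.282.
p = a·p₁ + b·p₂ ≈ (0.062, 0.994, 0.094); φ = arcsin(p_z) ≈ 5.38°, λ = atan2(p_y, p_x) ≈ 86.45°.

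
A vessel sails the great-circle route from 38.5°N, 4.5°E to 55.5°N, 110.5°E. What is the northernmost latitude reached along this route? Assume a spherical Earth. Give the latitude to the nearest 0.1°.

≈ 62.4°N

The great circle lies in the plane with unit normal n̂ = (p₁ × p₂)/|p₁ × p₂|.
Here n̂_z ≈ +0.463; the vertex latitude is φ_max = arccos|n̂_z| ≈ 62.4°.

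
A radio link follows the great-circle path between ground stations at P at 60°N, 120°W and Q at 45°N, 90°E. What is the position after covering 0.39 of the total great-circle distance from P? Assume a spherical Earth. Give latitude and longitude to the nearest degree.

≈ 79°N, 169°E

The haversine formula gives a central angle δ ≈ 1.260 rad (72.2°) between the endpoints.
Interpolate at f = 0.39 with slerp weights a = sin((1−f)δ)/sin δ ≈ 0.730, b = sin(fδ)/sin δ ≈ 0.496.
p = a·p₁ + b·p₂ ≈ (-0.183, 0.034, 0.983); φ = arcsin(p_z) ≈ 79.30°, λ = atan2(p_y, p_x) ≈ 169.36°.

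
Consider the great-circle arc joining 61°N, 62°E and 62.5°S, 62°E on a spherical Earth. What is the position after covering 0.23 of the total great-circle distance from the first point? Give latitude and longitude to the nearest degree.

The haversine formula gives a central angle δ ≈ 2.155 rad (123.5°) between the endpoints.
Interpolate at f = 0.23 with slerp weights a = sin((1−f)δ)/sin δ ≈ 1.194, b = sin(fδ)/sin δ ≈ 0.570.
p = a·p₁ + b·p₂ ≈ (0.396, 0.744, 0.539); φ = arcsin(p_z) ≈ 32.59°, λ = atan2(p_y, p_x) ≈ 62.00°.

≈ 33°N, 62°E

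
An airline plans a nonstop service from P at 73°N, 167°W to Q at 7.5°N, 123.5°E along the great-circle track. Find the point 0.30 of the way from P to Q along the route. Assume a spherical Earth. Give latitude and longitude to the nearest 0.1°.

≈ 57.7°N, 148.6°E

Write both endpoints as unit vectors p₁, p₂ with components (cos φ cos λ, cos φ sin λ, sin φ).
The central angle between the endpoints is δ = arccos(p₁·p₂) ≈ 1.342 rad (76.9°).
Interpolate at f = 0.30 with slerp weights a = sin((1−f)δ)/sin δ ≈ 0.829, b = sin(fδ)/sin δ ≈ 0.402.
p = a·p₁ + b·p₂ ≈ (-0.456, 0.278, 0.845); φ = arcsin(p_z) ≈ 57.70°, λ = atan2(p_y, p_x) ≈ 148.64°.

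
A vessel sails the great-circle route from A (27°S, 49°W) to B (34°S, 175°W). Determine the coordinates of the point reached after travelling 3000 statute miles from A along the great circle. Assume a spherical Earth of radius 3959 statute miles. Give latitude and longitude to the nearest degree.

Write both endpoints as unit vectors p₁, p₂ with components (cos φ cos λ, cos φ sin λ, sin φ).
The central angle between the endpoints is δ = arccos(p₁·p₂) ≈ 1.752 rad (100.4°). The total great-circle distance is δ·R ≈ 1.752 × 3959 ≈ 6937 mi, so the target fraction is f = 3000/6937 ≈ 0.432.
Interpolate at f ≈ 0.432 with slerp weights a = sin((1−f)δ)/sin δ ≈ 0.852, b = sin(fδ)/sin δ ≈ 0.699.
p = a·p₁ + b·p₂ ≈ (-0.079, -0.624, -0.778); φ = arcsin(p_z) ≈ -51.05°, λ = atan2(p_y, p_x) ≈ -97.20°.

≈ (51°S, 97°W)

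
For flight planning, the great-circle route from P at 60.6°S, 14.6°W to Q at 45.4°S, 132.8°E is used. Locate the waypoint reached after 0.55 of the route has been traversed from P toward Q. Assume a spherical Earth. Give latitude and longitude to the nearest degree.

Write both endpoints as unit vectors p₁, p₂ with components (cos φ cos λ, cos φ sin λ, sin φ).
The central angle between the endpoints is δ = arccos(p₁·p₂) ≈ 1.235 rad (70.7°).
Interpolate at f = 0.55 with slerp weights a = sin((1−f)δ)/sin δ ≈ 0.559, b = sin(fδ)/sin δ ≈ 0.665.
p = a·p₁ + b·p₂ ≈ (-0.052, 0.274, -0.960); φ = arcsin(p_z) ≈ -73.83°, λ = atan2(p_y, p_x) ≈ 100.76°.

≈ 74°S, 101°E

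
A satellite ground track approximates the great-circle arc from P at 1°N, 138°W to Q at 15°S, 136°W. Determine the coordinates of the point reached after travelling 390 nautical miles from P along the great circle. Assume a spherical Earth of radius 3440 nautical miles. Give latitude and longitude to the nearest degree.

From cos δ = sin φ₁ sin φ₂ + cos φ₁ cos φ₂ cos Δλ, the central angle is δ ≈ 0.281 rad (16.1°). The total great-circle distance is δ·R ≈ 0.281 × 3440 ≈ 968 nmi, so the target fraction is f = 390/968 ≈ 0.403.
Interpolate at f ≈ 0.403 with slerp weights a = sin((1−f)δ)/sin δ ≈ 0.602, b = sin(fδ)/sin δ ≈ 0.407.
p = a·p₁ + b·p₂ ≈ (-0.731, -0.676, -0.095); φ = arcsin(p_z) ≈ -5.45°, λ = atan2(p_y, p_x) ≈ -137.21°.

≈ 5°S, 137°W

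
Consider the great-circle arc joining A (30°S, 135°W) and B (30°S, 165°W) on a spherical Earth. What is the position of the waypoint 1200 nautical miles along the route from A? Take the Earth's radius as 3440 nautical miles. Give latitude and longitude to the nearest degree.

≈ (31°S, 158°W)

Write both endpoints as unit vectors p₁, p₂ with components (cos φ cos λ, cos φ sin λ, sin φ).
The central angle between the endpoints is δ = arccos(p₁·p₂) ≈ 0.452 rad (25.9°). The total great-circle distance is δ·R ≈ 0.452 × 3440 ≈ 1555 nmi, so the target fraction is f = 1200/1555 ≈ 0.772.
Interpolate at f ≈ 0.772 with slerp weights a = sin((1−f)δ)/sin δ ≈ 0.236, b = sin(fδ)/sin δ ≈ 0.782.
p = a·p₁ + b·p₂ ≈ (-0.799, -0.320, -0.509); φ = arcsin(p_z) ≈ -30.61°, λ = atan2(p_y, p_x) ≈ -158.18°.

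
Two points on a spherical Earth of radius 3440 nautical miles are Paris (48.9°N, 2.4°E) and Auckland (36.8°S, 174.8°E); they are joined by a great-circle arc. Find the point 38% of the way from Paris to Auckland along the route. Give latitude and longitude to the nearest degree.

From cos δ = sin φ₁ sin φ₂ + cos φ₁ cos φ₂ cos Δλ, the central angle is δ ≈ 2.909 rad (166.7°).
Interpolate at f = 0.38 with slerp weights a = sin((1−f)δ)/sin δ ≈ 4.228, b = sin(fδ)/sin δ ≈ 3.883.
p = a·p₁ + b·p₂ ≈ (-0.320, 0.398, 0.860); φ = arcsin(p_z) ≈ 59.28°, λ = atan2(p_y, p_x) ≈ 128.78°.

≈ (59°N, 129°E)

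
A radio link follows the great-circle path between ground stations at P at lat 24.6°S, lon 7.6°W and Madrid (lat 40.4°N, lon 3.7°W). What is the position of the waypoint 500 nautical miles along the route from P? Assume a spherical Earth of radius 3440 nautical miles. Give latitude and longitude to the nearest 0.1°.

Write both endpoints as unit vectors p₁, p₂ with components (cos φ cos λ, cos φ sin λ, sin φ).
The central angle between the endpoints is δ = arccos(p₁·p₂) ≈ 1.136 rad (65.1°). The total great-circle distance is δ·R ≈ 1.136 × 3440 ≈ 3909 nmi, so the target fraction is f = 500/3909 ≈ 0.128.
Interpolate at f ≈ 0.128 with slerp weights a = sin((1−f)δ)/sin δ ≈ 0.922, b = sin(fδ)/sin δ ≈ 0.160.
p = a·p₁ + b·p₂ ≈ (0.953, -0.119, -0.280); φ = arcsin(p_z) ≈ -16.28°, λ = atan2(p_y, p_x) ≈ -7.11°.

≈ lat 16.3°S, lon 7.1°W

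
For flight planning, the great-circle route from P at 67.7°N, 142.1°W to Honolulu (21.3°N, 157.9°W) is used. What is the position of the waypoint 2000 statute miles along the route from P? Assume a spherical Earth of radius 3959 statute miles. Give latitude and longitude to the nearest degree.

Convert each endpoint to a unit vector on the sphere (x = cos φ cos λ, y = cos φ sin λ, z = sin φ).
The central angle between the endpoints is δ = arccos(p₁·p₂) ≈ 0.828 rad (47.4°). The total great-circle distance is δ·R ≈ 0.828 × 3959 ≈ 3279 mi, so the target fraction is f = 2000/3279 ≈ 0.610.
Interpolate at f ≈ 0.610 with slerp weights a = sin((1−f)δ)/sin δ ≈ 0.431, b = sin(fδ)/sin δ ≈ 0.657.
p = a·p₁ + b·p₂ ≈ (-0.696, -0.331, 0.637); φ = arcsin(p_z) ≈ 39.59°, λ = atan2(p_y, p_x) ≈ -154.59°.

≈ 40°N, 155°W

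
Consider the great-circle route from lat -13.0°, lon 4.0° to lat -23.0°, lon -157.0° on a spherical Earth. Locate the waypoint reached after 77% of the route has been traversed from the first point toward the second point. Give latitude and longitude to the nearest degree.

Write both endpoints as unit vectors p₁, p₂ with components (cos φ cos λ, cos φ sin λ, sin φ).
The central angle between the endpoints is δ = arccos(p₁·p₂) ≈ 2.434 rad (139.5°).
Interpolate at f = 0.77 with slerp weights a = sin((1−f)δ)/sin δ ≈ 0.817, b = sin(fδ)/sin δ ≈ 1.469.
p = a·p₁ + b·p₂ ≈ (-0.450, -0.473, -0.758); φ = arcsin(p_z) ≈ -49.26°, λ = atan2(p_y, p_x) ≈ -133.59°.

≈ lat -49°, lon -134°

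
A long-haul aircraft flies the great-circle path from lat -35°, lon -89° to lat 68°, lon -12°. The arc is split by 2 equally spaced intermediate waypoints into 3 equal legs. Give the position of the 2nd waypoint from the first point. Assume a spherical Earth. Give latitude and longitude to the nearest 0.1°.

≈ lat 38.0°, lon -58.2°

The haversine formula gives a central angle δ ≈ 2.052 rad (117.6°) between the endpoints.
Interpolate at f = 2/3 with slerp weights a = sin((1−f)δ)/sin δ ≈ 0.713, b = sin(fδ)/sin δ ≈ 1.105.
p = a·p₁ + b·p₂ ≈ (0.415, -0.670, 0.616); φ = arcsin(p_z) ≈ 38.00°, λ = atan2(p_y, p_x) ≈ -58.22°.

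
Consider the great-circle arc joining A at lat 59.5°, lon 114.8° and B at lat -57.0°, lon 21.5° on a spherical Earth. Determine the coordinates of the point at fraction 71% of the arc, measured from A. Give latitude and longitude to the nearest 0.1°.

From cos δ = sin φ₁ sin φ₂ + cos φ₁ cos φ₂ cos Δλ, the central angle is δ ≈ 2.402 rad (137.6°).
Interpolate at f = 0.71 with slerp weights a = sin((1−f)δ)/sin δ ≈ 0.952, b = sin(fδ)/sin δ ≈ 1.470.
p = a·p₁ + b·p₂ ≈ (0.542, 0.732, -0.413); φ = arcsin(p_z) ≈ -24.38°, λ = atan2(p_y, p_x) ≈ 53.46°.

≈ lat -24.4°, lon 53.5°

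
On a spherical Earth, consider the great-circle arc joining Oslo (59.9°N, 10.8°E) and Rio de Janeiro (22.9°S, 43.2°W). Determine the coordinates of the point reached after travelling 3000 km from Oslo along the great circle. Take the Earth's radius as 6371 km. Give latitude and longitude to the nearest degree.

From cos δ = sin φ₁ sin φ₂ + cos φ₁ cos φ₂ cos Δλ, the central angle is δ ≈ 1.636 rad (93.7°). The total great-circle distance is δ·R ≈ 1.636 × 6371 ≈ 10423 km, so the target fraction is f = 3000/10423 ≈ 0.288.
Interpolate at f ≈ 0.288 with slerp weights a = sin((1−f)δ)/sin δ ≈ 0.921, b = sin(fδ)/sin δ ≈ 0.455.
p = a·p₁ + b·p₂ ≈ (0.759, -0.200, 0.620); φ = arcsin(p_z) ≈ 38.29°, λ = atan2(p_y, p_x) ≈ -14.78°.

≈ (38°N, 15°W)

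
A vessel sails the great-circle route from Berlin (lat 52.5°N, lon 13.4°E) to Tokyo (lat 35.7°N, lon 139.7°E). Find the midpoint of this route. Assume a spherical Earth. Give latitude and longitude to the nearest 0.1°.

Write both endpoints as unit vectors p₁, p₂ with components (cos φ cos λ, cos φ sin λ, sin φ).
The central angle between the endpoints is δ = arccos(p₁·p₂) ≈ 1.400 rad (80.2°).
Interpolate at f = 1/2 with slerp weights a = sin((1−f)δ)/sin δ ≈ 0.654, b = sin(fδ)/sin δ ≈ 0.654.
p = a·p₁ + b·p₂ ≈ (-0.018, 0.436, 0.900); φ = arcsin(p_z) ≈ 64.16°, λ = atan2(p_y, p_x) ≈ 92.33°.

≈ lat 64.2°N, lon 92.3°E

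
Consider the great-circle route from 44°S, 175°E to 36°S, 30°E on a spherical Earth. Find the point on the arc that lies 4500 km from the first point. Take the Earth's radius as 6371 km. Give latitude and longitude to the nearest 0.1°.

Write both endpoints as unit vectors p₁, p₂ with components (cos φ cos λ, cos φ sin λ, sin φ).
The central angle between the endpoints is δ = arccos(p₁·p₂) ≈ 1.639 rad (93.9°). The total great-circle distance is δ·R ≈ 1.639 × 6371 ≈ 10444 km, so the target fraction is f = 4500/10444 ≈ 0.431.
Interpolate at f ≈ 0.431 with slerp weights a = sin((1−f)δ)/sin δ ≈ 0.805, b = sin(fδ)/sin δ ≈ 0.651.
p = a·p₁ + b·p₂ ≈ (-0.121, 0.314, -0.942); φ = arcsin(p_z) ≈ -70.35°, λ = atan2(p_y, p_x) ≈ 111.13°.

≈ 70.4°S, 111.1°E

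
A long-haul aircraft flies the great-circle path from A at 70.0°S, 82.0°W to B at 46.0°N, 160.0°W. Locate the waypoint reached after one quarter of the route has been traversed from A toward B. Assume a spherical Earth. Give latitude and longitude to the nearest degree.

Convert each endpoint to a unit vector on the sphere (x = cos φ cos λ, y = cos φ sin λ, z = sin φ).
The central angle between the endpoints is δ = arccos(p₁·p₂) ≈ 2.248 rad (128.8°).
Interpolate at f = 1/4 with slerp weights a = sin((1−f)δ)/sin δ ≈ 1.275, b = sin(fδ)/sin δ ≈ 0.684.
p = a·p₁ + b·p₂ ≈ (-0.386, -0.594, -0.706); φ = arcsin(p_z) ≈ -44.90°, λ = atan2(p_y, p_x) ≈ -122.99°.

≈ 45°S, 123°W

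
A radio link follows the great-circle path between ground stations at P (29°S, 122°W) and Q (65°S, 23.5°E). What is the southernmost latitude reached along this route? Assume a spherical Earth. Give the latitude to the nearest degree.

≈ 78°S

The great circle lies in the plane with unit normal n̂ = (p₁ × p₂)/|p₁ × p₂|.
Here n̂_z ≈ +0.211; the vertex latitude is φ_max = arccos|n̂_z| ≈ 77.8°.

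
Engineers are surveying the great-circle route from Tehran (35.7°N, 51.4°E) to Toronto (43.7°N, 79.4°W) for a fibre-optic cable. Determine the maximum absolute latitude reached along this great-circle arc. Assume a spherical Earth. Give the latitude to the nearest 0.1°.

The great circle lies in the plane with unit normal n̂ = (p₁ × p₂)/|p₁ × p₂|.
Here n̂_z ≈ -0.445; the vertex latitude is φ_max = arccos|n̂_z| ≈ 63.6°.
Check via Clairaut: cos φ_max = |cos φ₁| · sin C = cos(35.7°)·sin(33.2°) ≈ 0.445, again giving ≈ 63.6°.

≈ 63.6°N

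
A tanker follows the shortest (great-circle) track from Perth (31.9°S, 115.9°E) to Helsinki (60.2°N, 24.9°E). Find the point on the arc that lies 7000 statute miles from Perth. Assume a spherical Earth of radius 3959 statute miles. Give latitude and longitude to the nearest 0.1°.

≈ (52.4°N, 51.4°E)

From cos δ = sin φ₁ sin φ₂ + cos φ₁ cos φ₂ cos Δλ, the central angle is δ ≈ 2.055 rad (117.8°). The total great-circle distance is δ·R ≈ 2.055 × 3959 ≈ 8138 mi, so the target fraction is f = 7000/8138 ≈ 0.860.
Interpolate at f ≈ 0.860 with slerp weights a = sin((1−f)δ)/sin δ ≈ 0.320, b = sin(fδ)/sin δ ≈ 1.108.
p = a·p₁ + b·p₂ ≈ (0.381, 0.477, 0.792); φ = arcsin(p_z) ≈ 52.41°, λ = atan2(p_y, p_x) ≈ 51.37°.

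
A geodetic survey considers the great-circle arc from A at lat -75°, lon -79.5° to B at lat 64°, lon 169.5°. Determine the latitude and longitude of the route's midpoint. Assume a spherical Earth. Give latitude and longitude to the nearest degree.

≈ lat -9°, lon -156°

Write both endpoints as unit vectors p₁, p₂ with components (cos φ cos λ, cos φ sin λ, sin φ).
The central angle between the endpoints is δ = arccos(p₁·p₂) ≈ 2.711 rad (155.3°).
Interpolate at f = 1/2 with slerp weights a = sin((1−f)δ)/sin δ ≈ 2.342, b = sin(fδ)/sin δ ≈ 2.342.
p = a·p₁ + b·p₂ ≈ (-0.899, -0.409, -0.157); φ = arcsin(p_z) ≈ -9.05°, λ = atan2(p_y, p_x) ≈ -155.54°.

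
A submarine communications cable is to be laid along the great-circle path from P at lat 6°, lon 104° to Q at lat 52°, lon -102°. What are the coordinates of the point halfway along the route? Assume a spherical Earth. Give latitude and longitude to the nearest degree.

≈ lat 60°, lon 135°

From cos δ = sin φ₁ sin φ₂ + cos φ₁ cos φ₂ cos Δλ, the central angle is δ ≈ 2.058 rad (117.9°).
Interpolate at f = 1/2 with slerp weights a = sin((1−f)δ)/sin δ ≈ 0.969, b = sin(fδ)/sin δ ≈ 0.969.
p = a·p₁ + b·p₂ ≈ (-0.357, 0.352, 0.865); φ = arcsin(p_z) ≈ 59.91°, λ = atan2(p_y, p_x) ≈ 135.46°.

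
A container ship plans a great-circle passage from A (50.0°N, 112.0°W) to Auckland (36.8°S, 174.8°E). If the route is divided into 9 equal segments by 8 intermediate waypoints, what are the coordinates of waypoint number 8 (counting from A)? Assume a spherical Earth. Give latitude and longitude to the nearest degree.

Write both endpoints as unit vectors p₁, p₂ with components (cos φ cos λ, cos φ sin λ, sin φ).
The central angle between the endpoints is δ = arccos(p₁·p₂) ≈ 1.886 rad (108.1°).
Interpolate at f = 8/9 with slerp weights a = sin((1−f)δ)/sin δ ≈ 0.219, b = sin(fδ)/sin δ ≈ 1.046.
p = a·p₁ + b·p₂ ≈ (-0.887, -0.055, -0.459); φ = arcsin(p_z) ≈ -27.32°, λ = atan2(p_y, p_x) ≈ -176.48°.

≈ (27°S, 176°W)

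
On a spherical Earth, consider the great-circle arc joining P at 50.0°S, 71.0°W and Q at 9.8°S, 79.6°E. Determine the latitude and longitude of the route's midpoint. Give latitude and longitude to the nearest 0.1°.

From cos δ = sin φ₁ sin φ₂ + cos φ₁ cos φ₂ cos Δλ, the central angle is δ ≈ 2.006 rad (114.9°).
Interpolate at f = 1/2 with slerp weights a = sin((1−f)δ)/sin δ ≈ 0.930, b = sin(fδ)/sin δ ≈ 0.930.
p = a·p₁ + b·p₂ ≈ (0.360, 0.336, -0.870); φ = arcsin(p_z) ≈ -60.50°, λ = atan2(p_y, p_x) ≈ 43.03°.

≈ 60.5°S, 43.0°E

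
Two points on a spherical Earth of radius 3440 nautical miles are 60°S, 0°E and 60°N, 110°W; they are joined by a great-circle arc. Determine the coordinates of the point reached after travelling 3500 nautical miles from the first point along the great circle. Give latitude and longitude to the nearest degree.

Convert each endpoint to a unit vector on the sphere (x = cos φ cos λ, y = cos φ sin λ, z = sin φ).
The central angle between the endpoints is δ = arccos(p₁·p₂) ≈ 2.560 rad (146.7°). The total great-circle distance is δ·R ≈ 2.560 × 3440 ≈ 8806 nmi, so the target fraction is f = 3500/8806 ≈ 0.397.
Interpolate at f ≈ 0.397 with slerp weights a = sin((1−f)δ)/sin δ ≈ 1.819, b = sin(fδ)/sin δ ≈ 1.548.
p = a·p₁ + b·p₂ ≈ (0.645, -0.727, -0.235); φ = arcsin(p_z) ≈ -13.57°, λ = atan2(p_y, p_x) ≈ -48.45°.

≈ 14°S, 48°W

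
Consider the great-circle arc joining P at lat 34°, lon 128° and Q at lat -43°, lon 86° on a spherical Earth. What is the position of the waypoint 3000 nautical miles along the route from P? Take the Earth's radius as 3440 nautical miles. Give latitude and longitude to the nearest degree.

Write both endpoints as unit vectors p₁, p₂ with components (cos φ cos λ, cos φ sin λ, sin φ).
The central angle between the endpoints is δ = arccos(p₁·p₂) ≈ 1.502 rad (86.0°). The total great-circle distance is δ·R ≈ 1.502 × 3440 ≈ 5165 nmi, so the target fraction is f = 3000/5165 ≈ 0.581.
Interpolate at f ≈ 0.581 with slerp weights a = sin((1−f)δ)/sin δ ≈ 0.590, b = sin(fδ)/sin δ ≈ 0.768.
p = a·p₁ + b·p₂ ≈ (-0.262, 0.945, -0.193); φ = arcsin(p_z) ≈ -11.16°, λ = atan2(p_y, p_x) ≈ 105.49°.

≈ lat -11°, lon 105°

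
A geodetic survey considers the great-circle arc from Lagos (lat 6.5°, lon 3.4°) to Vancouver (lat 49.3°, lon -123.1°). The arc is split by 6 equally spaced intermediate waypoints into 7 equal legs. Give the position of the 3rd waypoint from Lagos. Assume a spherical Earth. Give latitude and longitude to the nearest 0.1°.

Write both endpoints as unit vectors p₁, p₂ with components (cos φ cos λ, cos φ sin λ, sin φ).
The central angle between the endpoints is δ = arccos(p₁·p₂) ≈ 1.875 rad (107.4°).
Interpolate at f = 3/7 with slerp weights a = sin((1−f)δ)/sin δ ≈ 0.920, b = sin(fδ)/sin δ ≈ 0.755.
p = a·p₁ + b·p₂ ≈ (0.644, -0.358, 0.676); φ = arcsin(p_z) ≈ 42.55°, λ = atan2(p_y, p_x) ≈ -29.07°.

≈ lat 42.5°, lon -29.1°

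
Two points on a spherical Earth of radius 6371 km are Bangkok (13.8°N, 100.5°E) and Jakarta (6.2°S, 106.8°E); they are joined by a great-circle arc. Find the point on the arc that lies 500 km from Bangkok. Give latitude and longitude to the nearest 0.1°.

From cos δ = sin φ₁ sin φ₂ + cos φ₁ cos φ₂ cos Δλ, the central angle is δ ≈ 0.366 rad (21.0°). The total great-circle distance is δ·R ≈ 0.366 × 6371 ≈ 2330 km, so the target fraction is f = 500/2330 ≈ 0.215.
Interpolate at f ≈ 0.215 with slerp weights a = sin((1−f)δ)/sin δ ≈ 0.792, b = sin(fδ)/sin δ ≈ 0.219.
p = a·p₁ + b·p₂ ≈ (-0.203, 0.965, 0.165); φ = arcsin(p_z) ≈ 9.51°, λ = atan2(p_y, p_x) ≈ 101.89°.

≈ 9.5°N, 101.9°E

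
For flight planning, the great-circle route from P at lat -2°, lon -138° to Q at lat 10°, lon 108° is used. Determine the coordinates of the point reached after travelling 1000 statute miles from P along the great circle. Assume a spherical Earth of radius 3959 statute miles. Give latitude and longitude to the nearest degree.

≈ lat 1°, lon -152°

Write both endpoints as unit vectors p₁, p₂ with components (cos φ cos λ, cos φ sin λ, sin φ).
The central angle between the endpoints is δ = arccos(p₁·p₂) ≈ 1.989 rad (114.0°). The total great-circle distance is δ·R ≈ 1.989 × 3959 ≈ 7876 mi, so the target fraction is f = 1000/7876 ≈ 0.127.
Interpolate at f ≈ 0.127 with slerp weights a = sin((1−f)δ)/sin δ ≈ 1.079, b = sin(fδ)/sin δ ≈ 0.274.
p = a·p₁ + b·p₂ ≈ (-0.885, -0.466, 0.010); φ = arcsin(p_z) ≈ 0.56°, λ = atan2(p_y, p_x) ≈ -152.25°.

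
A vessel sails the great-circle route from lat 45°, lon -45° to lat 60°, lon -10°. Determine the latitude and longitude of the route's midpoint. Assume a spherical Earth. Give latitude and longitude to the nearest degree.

≈ lat 54°, lon -31°

Write both endpoints as unit vectors p₁, p₂ with components (cos φ cos λ, cos φ sin λ, sin φ).
The central angle between the endpoints is δ = arccos(p₁·p₂) ≈ 0.446 rad (25.6°).
Interpolate at f = 1/2 with slerp weights a = sin((1−f)δ)/sin δ ≈ 0.513, b = sin(fδ)/sin δ ≈ 0.513.
p = a·p₁ + b·p₂ ≈ (0.509, -0.301, 0.807); φ = arcsin(p_z) ≈ 53.76°, λ = atan2(p_y, p_x) ≈ -30.60°.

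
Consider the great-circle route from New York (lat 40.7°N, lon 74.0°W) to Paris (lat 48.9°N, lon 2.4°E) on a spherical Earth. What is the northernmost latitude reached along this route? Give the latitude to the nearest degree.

The great circle lies in the plane with unit normal n̂ = (p₁ × p₂)/|p₁ × p₂|.
Here n̂_z ≈ +0.610; the vertex latitude is φ_max = arccos|n̂_z| ≈ 52.4°.

≈ 52°N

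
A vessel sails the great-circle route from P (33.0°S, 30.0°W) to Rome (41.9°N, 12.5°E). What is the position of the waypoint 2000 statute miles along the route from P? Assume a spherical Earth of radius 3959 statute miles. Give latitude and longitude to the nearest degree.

Write both endpoints as unit vectors p₁, p₂ with components (cos φ cos λ, cos φ sin λ, sin φ).
The central angle between the endpoints is δ = arccos(p₁·p₂) ≈ 1.474 rad (84.5°). The total great-circle distance is δ·R ≈ 1.474 × 3959 ≈ 5836 mi, so the target fraction is f = 2000/5836 ≈ 0.343.
Interpolate at f ≈ 0.343 with slerp weights a = sin((1−f)δ)/sin δ ≈ 0.828, b = sin(fδ)/sin δ ≈ 0.486.
p = a·p₁ + b·p₂ ≈ (0.955, -0.269, -0.126); φ = arcsin(p_z) ≈ -7.26°, λ = atan2(p_y, p_x) ≈ -15.73°.

≈ (7°S, 16°W)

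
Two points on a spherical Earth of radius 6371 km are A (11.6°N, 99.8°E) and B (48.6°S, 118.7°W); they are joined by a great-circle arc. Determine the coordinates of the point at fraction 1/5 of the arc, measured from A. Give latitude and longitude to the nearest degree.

Write both endpoints as unit vectors p₁, p₂ with components (cos φ cos λ, cos φ sin λ, sin φ).
The central angle between the endpoints is δ = arccos(p₁·p₂) ≈ 2.289 rad (131.1°).
Interpolate at f = 1/5 with slerp weights a = sin((1−f)δ)/sin δ ≈ 1.283, b = sin(fδ)/sin δ ≈ 0.587.
p = a·p₁ + b·p₂ ≈ (-0.400, 0.898, -0.182); φ = arcsin(p_z) ≈ -10.49°, λ = atan2(p_y, p_x) ≈ 114.02°.

≈ (10°S, 114°E)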